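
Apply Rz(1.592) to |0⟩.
(0.6996 - 0.7146i)|0⟩

Rz(1.592) = [[e^(−iθ/2), 0], [0, e^(iθ/2)]] with e^(±iθ/2) = cos(θ/2) ± i·sin(θ/2); θ = 1.592, cos(θ/2) ≈ 0.699571, sin(θ/2) ≈ 0.714564.
With a = amp(|0⟩) = 1 and b = amp(|1⟩) = 0:
new amp(|0⟩) = (0.699571 - 0.714564i)·a = (0.6996 - 0.7146i)
new amp(|1⟩) = (0.699571 + 0.714564i)·b = 0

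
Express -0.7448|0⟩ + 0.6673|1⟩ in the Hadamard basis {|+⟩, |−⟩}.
-0.0548|+⟩ - 0.9985|−⟩

With |ψ⟩ = α|0⟩ + β|1⟩, the Hadamard-basis coefficients are ⟨+|ψ⟩ = (α + β)/√2 and ⟨−|ψ⟩ = (α − β)/√2.
Here α = -0.7448, β = 0.6673: (α + β)/√2 = -0.0548, (α − β)/√2 = -0.9985.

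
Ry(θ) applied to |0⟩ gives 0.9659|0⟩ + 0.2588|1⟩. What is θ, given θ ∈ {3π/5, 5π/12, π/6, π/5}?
π/6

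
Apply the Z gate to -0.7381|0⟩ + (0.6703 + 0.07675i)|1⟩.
-0.7381|0⟩ + (-0.6703 - 0.07675i)|1⟩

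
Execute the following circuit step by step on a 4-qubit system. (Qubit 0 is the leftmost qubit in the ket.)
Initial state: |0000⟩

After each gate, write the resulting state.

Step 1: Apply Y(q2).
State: i|0010⟩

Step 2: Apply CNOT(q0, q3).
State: i|0010⟩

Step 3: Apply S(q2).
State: -|0010⟩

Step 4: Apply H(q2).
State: -1/√2|0000⟩ + 1/√2|0010⟩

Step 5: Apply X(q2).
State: 1/√2|0000⟩ - 1/√2|0010⟩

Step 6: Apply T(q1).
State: 1/√2|0000⟩ - 1/√2|0010⟩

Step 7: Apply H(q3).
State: 1/2|0000⟩ + 1/2|0001⟩ - 1/2|0010⟩ - 1/2|0011⟩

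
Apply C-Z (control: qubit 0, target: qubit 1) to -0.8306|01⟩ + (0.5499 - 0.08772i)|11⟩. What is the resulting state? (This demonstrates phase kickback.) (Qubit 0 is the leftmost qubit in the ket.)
-0.8306|01⟩ + (-0.5499 + 0.08772i)|11⟩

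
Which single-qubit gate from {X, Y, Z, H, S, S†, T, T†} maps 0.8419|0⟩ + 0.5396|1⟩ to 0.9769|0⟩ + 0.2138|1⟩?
H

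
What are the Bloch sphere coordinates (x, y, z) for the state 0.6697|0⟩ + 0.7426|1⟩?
(0.9946, 0, -0.103)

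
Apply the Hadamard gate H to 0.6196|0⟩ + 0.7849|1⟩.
0.9931|0⟩ - 0.1169|1⟩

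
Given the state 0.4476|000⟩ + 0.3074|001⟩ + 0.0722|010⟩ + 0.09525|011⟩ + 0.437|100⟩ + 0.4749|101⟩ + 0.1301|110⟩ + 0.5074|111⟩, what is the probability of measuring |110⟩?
0.01693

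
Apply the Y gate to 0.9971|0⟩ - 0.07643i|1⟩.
-0.07643|0⟩ + 0.9971i|1⟩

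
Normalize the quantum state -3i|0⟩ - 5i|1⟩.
-0.5145i|0⟩ - 0.8575i|1⟩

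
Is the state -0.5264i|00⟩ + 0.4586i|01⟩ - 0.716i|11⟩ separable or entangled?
Entangled

Writing the state as a|00⟩ + b|01⟩ + c|10⟩ + d|11⟩, it is a product state iff ad − bc = 0.
Here (a, b, c, d) = (-0.5264i, 0.4586i, 0, -0.716i): ad − bc = (-0.5264i)(-0.716i) − (0.4586i)(0) = -0.3769 ≠ 0, so the state is entangled.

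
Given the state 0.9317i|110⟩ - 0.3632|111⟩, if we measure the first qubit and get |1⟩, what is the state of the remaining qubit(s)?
0.9317i|10⟩ - 0.3632|11⟩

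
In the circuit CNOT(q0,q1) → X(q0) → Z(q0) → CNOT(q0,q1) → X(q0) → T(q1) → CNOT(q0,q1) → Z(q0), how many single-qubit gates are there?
5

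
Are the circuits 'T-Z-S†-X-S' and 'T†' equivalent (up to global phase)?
No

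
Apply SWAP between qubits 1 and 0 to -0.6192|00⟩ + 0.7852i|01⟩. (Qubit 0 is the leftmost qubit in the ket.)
-0.6192|00⟩ + 0.7852i|10⟩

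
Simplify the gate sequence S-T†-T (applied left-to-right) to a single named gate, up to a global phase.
S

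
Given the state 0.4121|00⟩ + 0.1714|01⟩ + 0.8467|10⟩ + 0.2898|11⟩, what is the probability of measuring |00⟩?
0.1698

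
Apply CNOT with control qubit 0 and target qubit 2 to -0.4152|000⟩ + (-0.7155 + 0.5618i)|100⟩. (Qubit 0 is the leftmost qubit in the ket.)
-0.4152|000⟩ + (-0.7155 + 0.5618i)|101⟩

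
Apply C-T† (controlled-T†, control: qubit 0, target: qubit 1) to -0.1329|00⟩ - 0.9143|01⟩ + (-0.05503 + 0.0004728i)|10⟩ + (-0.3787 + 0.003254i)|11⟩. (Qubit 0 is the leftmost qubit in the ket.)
-0.1329|00⟩ - 0.9143|01⟩ + (-0.05503 + 0.0004728i)|10⟩ + (-0.2655 + 0.2701i)|11⟩

C-T† leaves the control-|0⟩ kets |00⟩, |01⟩ unchanged and applies T† to qubit 1 on the control-|1⟩ pair (|10⟩, |11⟩).
T† = [[1, 0], [0, (1/√2 - (1/√2)i)]].
With a = amp(|10⟩) = (-0.05503 + 0.0004728i) and b = amp(|11⟩) = (-0.3787 + 0.003254i):
new amp(|10⟩) = (1)·a = (-0.05503 + 0.0004728i)
new amp(|11⟩) = (1/√2 - (1/√2)i)·b = (-0.2655 + 0.2701i)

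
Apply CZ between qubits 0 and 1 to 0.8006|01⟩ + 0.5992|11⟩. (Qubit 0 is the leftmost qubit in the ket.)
0.8006|01⟩ - 0.5992|11⟩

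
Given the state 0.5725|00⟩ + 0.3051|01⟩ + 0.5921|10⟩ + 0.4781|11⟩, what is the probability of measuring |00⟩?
0.3278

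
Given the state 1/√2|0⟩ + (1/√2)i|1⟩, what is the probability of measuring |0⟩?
1/2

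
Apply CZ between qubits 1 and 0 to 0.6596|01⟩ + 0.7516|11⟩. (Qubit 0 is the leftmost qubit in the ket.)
0.6596|01⟩ - 0.7516|11⟩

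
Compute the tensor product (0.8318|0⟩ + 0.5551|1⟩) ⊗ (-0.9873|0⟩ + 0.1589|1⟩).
-0.8212|00⟩ + 0.1322|01⟩ - 0.5481|10⟩ + 0.08821|11⟩

amp(|b₁b₂…⟩) = product of the factor amplitudes for bits b₁, b₂, …; only kets whose every factor amplitude is nonzero survive.
|00⟩: (0.8318)(-0.9873) = -0.8212
|01⟩: (0.8318)(0.1589) = 0.1322
|10⟩: (0.5551)(-0.9873) = -0.5481
|11⟩: (0.5551)(0.1589) = 0.08821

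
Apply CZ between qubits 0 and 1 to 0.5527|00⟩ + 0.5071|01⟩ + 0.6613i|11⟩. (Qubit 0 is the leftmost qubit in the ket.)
0.5527|00⟩ + 0.5071|01⟩ - 0.6613i|11⟩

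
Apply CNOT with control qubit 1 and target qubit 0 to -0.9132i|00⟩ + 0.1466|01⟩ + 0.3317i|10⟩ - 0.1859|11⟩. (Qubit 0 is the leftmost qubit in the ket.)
-0.9132i|00⟩ - 0.1859|01⟩ + 0.3317i|10⟩ + 0.1466|11⟩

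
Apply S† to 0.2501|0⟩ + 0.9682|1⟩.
0.2501|0⟩ - 0.9682i|1⟩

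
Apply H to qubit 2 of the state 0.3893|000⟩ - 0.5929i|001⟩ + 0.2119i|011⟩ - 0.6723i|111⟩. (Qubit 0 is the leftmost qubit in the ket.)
(0.2753 - 0.4192i)|000⟩ + (0.2753 + 0.4192i)|001⟩ + 0.1498i|010⟩ - 0.1498i|011⟩ - 0.4754i|110⟩ + 0.4754i|111⟩

H on qubit 2 mixes each pair of kets that differ only in qubit 2: amplitudes (a, b) of (|…0…⟩, |…1…⟩) become ((a + b)/√2, (a − b)/√2). Kets absent from the input have amplitude 0.
(|000⟩, |001⟩): (a, b) = (0.3893, -0.5929i) → ((0.2753 - 0.4192i), (0.2753 + 0.4192i))
(|010⟩, |011⟩): (a, b) = (0, 0.2119i) → (0.1498i, -0.1498i)
(|110⟩, |111⟩): (a, b) = (0, -0.6723i) → (-0.4754i, 0.4754i)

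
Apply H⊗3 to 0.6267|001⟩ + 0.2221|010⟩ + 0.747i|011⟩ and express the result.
(0.3001 + 0.2641i)|000⟩ + (-0.143 - 0.2641i)|001⟩ + (0.143 - 0.2641i)|010⟩ + (-0.3001 + 0.2641i)|011⟩ + (0.3001 + 0.2641i)|100⟩ + (-0.143 - 0.2641i)|101⟩ + (0.143 - 0.2641i)|110⟩ + (-0.3001 + 0.2641i)|111⟩

H⊗3 gives amp(|y⟩) = (1/2√2) Σ_x (−1)^(x·y) amp(|x⟩), where x·y is the number of positions in which both x and y have a 1.
|000⟩: (0.6267 + 0.2221 + 0.747i)/(2√2) = (0.3001 + 0.2641i)
|001⟩: (-0.6267 + 0.2221 - 0.747i)/(2√2) = (-0.143 - 0.2641i)
|010⟩: (0.6267 - 0.2221 - 0.747i)/(2√2) = (0.143 - 0.2641i)
|011⟩: (-0.6267 - 0.2221 + 0.747i)/(2√2) = (-0.3001 + 0.2641i)
|100⟩: (0.6267 + 0.2221 + 0.747i)/(2√2) = (0.3001 + 0.2641i)
|101⟩: (-0.6267 + 0.2221 - 0.747i)/(2√2) = (-0.143 - 0.2641i)
|110⟩: (0.6267 - 0.2221 - 0.747i)/(2√2) = (0.143 - 0.2641i)
|111⟩: (-0.6267 - 0.2221 + 0.747i)/(2√2) = (-0.3001 + 0.2641i)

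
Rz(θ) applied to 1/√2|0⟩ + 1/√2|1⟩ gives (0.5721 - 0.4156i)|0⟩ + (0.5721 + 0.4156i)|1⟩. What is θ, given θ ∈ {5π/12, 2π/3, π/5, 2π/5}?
2π/5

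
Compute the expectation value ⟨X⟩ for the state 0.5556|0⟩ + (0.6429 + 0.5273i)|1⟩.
0.7144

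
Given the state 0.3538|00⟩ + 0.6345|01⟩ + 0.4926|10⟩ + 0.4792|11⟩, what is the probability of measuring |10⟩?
0.2427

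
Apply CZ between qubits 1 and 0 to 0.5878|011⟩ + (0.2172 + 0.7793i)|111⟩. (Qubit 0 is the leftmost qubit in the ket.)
0.5878|011⟩ + (-0.2172 - 0.7793i)|111⟩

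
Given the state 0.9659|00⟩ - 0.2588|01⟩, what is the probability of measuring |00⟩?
0.933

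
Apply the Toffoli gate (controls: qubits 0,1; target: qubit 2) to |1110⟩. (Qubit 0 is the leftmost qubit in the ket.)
|1100⟩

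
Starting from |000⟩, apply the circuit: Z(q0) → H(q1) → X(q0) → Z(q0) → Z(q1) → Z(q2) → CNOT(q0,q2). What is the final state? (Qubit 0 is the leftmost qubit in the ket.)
-1/√2|101⟩ + 1/√2|111⟩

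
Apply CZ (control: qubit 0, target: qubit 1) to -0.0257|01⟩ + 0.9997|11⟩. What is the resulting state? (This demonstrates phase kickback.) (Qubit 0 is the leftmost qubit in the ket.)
-0.0257|01⟩ - 0.9997|11⟩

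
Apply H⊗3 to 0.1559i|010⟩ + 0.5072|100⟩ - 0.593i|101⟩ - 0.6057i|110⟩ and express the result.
(0.1793 - 0.3687i)|000⟩ + (0.1793 + 0.05063i)|001⟩ + (0.1793 - 0.05063i)|010⟩ + (0.1793 + 0.3687i)|011⟩ + (-0.1793 + 0.4789i)|100⟩ + (-0.1793 + 0.05961i)|101⟩ + (-0.1793 - 0.05961i)|110⟩ + (-0.1793 - 0.4789i)|111⟩

H⊗3 gives amp(|y⟩) = (1/2√2) Σ_x (−1)^(x·y) amp(|x⟩), where x·y is the number of positions in which both x and y have a 1.
|000⟩: (0.1559i + 0.5072 - 0.593i - 0.6057i)/(2√2) = (0.1793 - 0.3687i)
|001⟩: (0.1559i + 0.5072 + 0.593i - 0.6057i)/(2√2) = (0.1793 + 0.05063i)
|010⟩: (-0.1559i + 0.5072 - 0.593i + 0.6057i)/(2√2) = (0.1793 - 0.05063i)
|011⟩: (-0.1559i + 0.5072 + 0.593i + 0.6057i)/(2√2) = (0.1793 + 0.3687i)
|100⟩: (0.1559i - 0.5072 + 0.593i + 0.6057i)/(2√2) = (-0.1793 + 0.4789i)
|101⟩: (0.1559i - 0.5072 - 0.593i + 0.6057i)/(2√2) = (-0.1793 + 0.05961i)
|110⟩: (-0.1559i - 0.5072 + 0.593i - 0.6057i)/(2√2) = (-0.1793 - 0.05961i)
|111⟩: (-0.1559i - 0.5072 - 0.593i - 0.6057i)/(2√2) = (-0.1793 - 0.4789i)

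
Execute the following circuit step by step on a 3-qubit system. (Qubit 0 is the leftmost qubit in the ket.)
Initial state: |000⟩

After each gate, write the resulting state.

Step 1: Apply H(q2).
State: 1/√2|000⟩ + 1/√2|001⟩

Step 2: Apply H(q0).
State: 1/2|000⟩ + 1/2|001⟩ + 1/2|100⟩ + 1/2|101⟩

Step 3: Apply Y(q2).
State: -(1/2)i|000⟩ + (1/2)i|001⟩ - (1/2)i|100⟩ + (1/2)i|101⟩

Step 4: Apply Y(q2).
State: 1/2|000⟩ + 1/2|001⟩ + 1/2|100⟩ + 1/2|101⟩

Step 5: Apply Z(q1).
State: 1/2|000⟩ + 1/2|001⟩ + 1/2|100⟩ + 1/2|101⟩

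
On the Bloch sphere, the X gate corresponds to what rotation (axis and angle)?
Rotation by π around the x-axis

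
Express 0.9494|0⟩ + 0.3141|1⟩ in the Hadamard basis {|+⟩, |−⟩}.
0.8934|+⟩ + 0.4492|−⟩

With |ψ⟩ = α|0⟩ + β|1⟩, the Hadamard-basis coefficients are ⟨+|ψ⟩ = (α + β)/√2 and ⟨−|ψ⟩ = (α − β)/√2.
Here α = 0.9494, β = 0.3141: (α + β)/√2 = 0.8934, (α − β)/√2 = 0.4492.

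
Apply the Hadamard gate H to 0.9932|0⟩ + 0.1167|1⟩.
0.7848|0⟩ + 0.6198|1⟩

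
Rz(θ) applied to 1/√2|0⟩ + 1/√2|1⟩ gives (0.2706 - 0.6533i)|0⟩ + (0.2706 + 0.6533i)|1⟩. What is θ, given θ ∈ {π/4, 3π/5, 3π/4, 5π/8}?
3π/4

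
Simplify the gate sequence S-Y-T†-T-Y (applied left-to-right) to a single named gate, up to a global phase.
S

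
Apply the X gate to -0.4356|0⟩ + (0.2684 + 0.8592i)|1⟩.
(0.2684 + 0.8592i)|0⟩ - 0.4356|1⟩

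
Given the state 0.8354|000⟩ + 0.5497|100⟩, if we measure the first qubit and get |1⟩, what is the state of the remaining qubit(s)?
|00⟩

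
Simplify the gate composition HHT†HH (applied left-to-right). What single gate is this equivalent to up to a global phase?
T†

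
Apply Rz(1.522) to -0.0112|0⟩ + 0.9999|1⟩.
(-0.00811 + 0.007724i)|0⟩ + (0.7241 + 0.6896i)|1⟩

Rz(1.522) = [[e^(−iθ/2), 0], [0, e^(iθ/2)]] with e^(±iθ/2) = cos(θ/2) ± i·sin(θ/2); θ = 1.522, cos(θ/2) ≈ 0.724147, sin(θ/2) ≈ 0.689646.
With a = amp(|0⟩) = -0.0112 and b = amp(|1⟩) = 0.9999:
new amp(|0⟩) = (0.724147 - 0.689646i)·a = (-0.00811 + 0.007724i)
new amp(|1⟩) = (0.724147 + 0.689646i)·b = (0.7241 + 0.6896i)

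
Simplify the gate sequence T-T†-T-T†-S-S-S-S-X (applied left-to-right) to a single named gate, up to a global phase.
X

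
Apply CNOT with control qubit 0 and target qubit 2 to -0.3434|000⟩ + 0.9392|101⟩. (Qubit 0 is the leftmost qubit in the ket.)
-0.3434|000⟩ + 0.9392|100⟩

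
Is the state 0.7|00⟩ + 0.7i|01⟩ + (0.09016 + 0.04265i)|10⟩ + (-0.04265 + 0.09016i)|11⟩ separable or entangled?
Separable

Writing the state as a|00⟩ + b|01⟩ + c|10⟩ + d|11⟩, it is a product state iff ad − bc = 0.
Here (a, b, c, d) = (0.7, 0.7i, (0.09016 + 0.04265i), (-0.04265 + 0.09016i)): ad − bc = (0.7)(-0.04265 + 0.09016i) − (0.7i)(0.09016 + 0.04265i) = 0, so the state is separable.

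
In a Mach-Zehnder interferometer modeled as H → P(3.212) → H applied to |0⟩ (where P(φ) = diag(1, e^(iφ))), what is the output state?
(0.001239 - 0.03517i)|0⟩ + (0.9988 + 0.03517i)|1⟩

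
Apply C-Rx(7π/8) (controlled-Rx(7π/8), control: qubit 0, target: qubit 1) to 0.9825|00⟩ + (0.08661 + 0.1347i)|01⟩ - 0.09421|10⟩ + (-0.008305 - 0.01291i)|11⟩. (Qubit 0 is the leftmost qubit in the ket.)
0.9825|00⟩ + (0.08661 + 0.1347i)|01⟩ + (-0.03104 + 0.008145i)|10⟩ + (-0.00162 + 0.08988i)|11⟩

C-Rx(7π/8) leaves the control-|0⟩ kets |00⟩, |01⟩ unchanged and applies Rx(7π/8) to qubit 1 on the control-|1⟩ pair (|10⟩, |11⟩).
Rx(7π/8) = [[cos(θ/2), −i·sin(θ/2)], [−i·sin(θ/2), cos(θ/2)]]; θ = 7π/8, cos(θ/2) ≈ 0.19509, sin(θ/2) ≈ 0.980785.
With a = amp(|10⟩) = -0.09421 and b = amp(|11⟩) = (-0.008305 - 0.01291i):
new amp(|10⟩) = (0.19509)·a + (-0.980785i)·b = (-0.03104 + 0.008145i)
new amp(|11⟩) = (-0.980785i)·a + (0.19509)·b = (-0.00162 + 0.08988i)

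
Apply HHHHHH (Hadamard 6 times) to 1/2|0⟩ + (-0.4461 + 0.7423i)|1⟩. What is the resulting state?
1/2|0⟩ + (-0.4461 + 0.7423i)|1⟩

H² = I, so an even number of Hadamards cancels: H^6 = I and the state is unchanged.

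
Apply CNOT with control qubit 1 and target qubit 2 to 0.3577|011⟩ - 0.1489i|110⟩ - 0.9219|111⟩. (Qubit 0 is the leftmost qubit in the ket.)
0.3577|010⟩ - 0.9219|110⟩ - 0.1489i|111⟩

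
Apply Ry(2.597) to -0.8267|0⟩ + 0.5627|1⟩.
-0.7643|0⟩ - 0.6449|1⟩

Ry(2.597) = [[cos(θ/2), −sin(θ/2)], [sin(θ/2), cos(θ/2)]]; θ = 2.597, cos(θ/2) ≈ 0.268944, sin(θ/2) ≈ 0.963156.
With a = amp(|0⟩) = -0.8267 and b = amp(|1⟩) = 0.5627:
new amp(|0⟩) = (0.268944)·a + (-0.963156)·b = -0.7643
new amp(|1⟩) = (0.963156)·a + (0.268944)·b = -0.6449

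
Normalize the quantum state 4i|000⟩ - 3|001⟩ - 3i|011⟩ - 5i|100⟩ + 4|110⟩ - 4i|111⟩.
0.4193i|000⟩ - 0.3145|001⟩ - 0.3145i|011⟩ - 0.5241i|100⟩ + 0.4193|110⟩ - 0.4193i|111⟩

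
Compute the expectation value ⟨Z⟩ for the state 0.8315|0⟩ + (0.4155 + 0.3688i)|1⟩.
0.3827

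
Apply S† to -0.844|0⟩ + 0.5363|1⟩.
-0.844|0⟩ - 0.5363i|1⟩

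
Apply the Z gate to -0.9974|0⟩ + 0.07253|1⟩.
-0.9974|0⟩ - 0.07253|1⟩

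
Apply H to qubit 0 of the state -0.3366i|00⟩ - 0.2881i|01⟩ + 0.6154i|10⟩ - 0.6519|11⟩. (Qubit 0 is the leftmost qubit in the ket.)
0.1971i|00⟩ + (-0.461 - 0.2037i)|01⟩ - 0.6732i|10⟩ + (0.461 - 0.2037i)|11⟩

H on qubit 0 mixes each pair of kets that differ only in qubit 0: amplitudes (a, b) of (|…0…⟩, |…1…⟩) become ((a + b)/√2, (a − b)/√2). Kets absent from the input have amplitude 0.
(|00⟩, |10⟩): (a, b) = (-0.3366i, 0.6154i) → (0.1971i, -0.6732i)
(|01⟩, |11⟩): (a, b) = (-0.2881i, -0.6519) → ((-0.461 - 0.2037i), (0.461 - 0.2037i))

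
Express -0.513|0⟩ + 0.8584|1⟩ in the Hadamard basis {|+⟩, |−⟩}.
0.2442|+⟩ - 0.9697|−⟩

With |ψ⟩ = α|0⟩ + β|1⟩, the Hadamard-basis coefficients are ⟨+|ψ⟩ = (α + β)/√2 and ⟨−|ψ⟩ = (α − β)/√2.
Here α = -0.513, β = 0.8584: (α + β)/√2 = 0.2442, (α − β)/√2 = -0.9697.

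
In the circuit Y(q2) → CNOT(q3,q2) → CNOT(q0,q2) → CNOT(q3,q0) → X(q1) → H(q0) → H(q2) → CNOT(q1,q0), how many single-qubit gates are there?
4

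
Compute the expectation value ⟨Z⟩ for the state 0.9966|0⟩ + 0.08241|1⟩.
0.9864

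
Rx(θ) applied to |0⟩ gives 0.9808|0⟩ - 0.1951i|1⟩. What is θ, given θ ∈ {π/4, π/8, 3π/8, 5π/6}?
π/8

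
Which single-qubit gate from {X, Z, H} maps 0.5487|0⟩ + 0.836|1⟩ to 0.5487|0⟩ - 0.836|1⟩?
Z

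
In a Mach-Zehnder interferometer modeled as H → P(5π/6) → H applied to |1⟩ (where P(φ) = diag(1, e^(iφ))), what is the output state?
(0.933 - 0.25i)|0⟩ + (0.06699 + 0.25i)|1⟩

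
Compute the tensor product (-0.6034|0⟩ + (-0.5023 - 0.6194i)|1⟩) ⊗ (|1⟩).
-0.6034|01⟩ + (-0.5023 - 0.6194i)|11⟩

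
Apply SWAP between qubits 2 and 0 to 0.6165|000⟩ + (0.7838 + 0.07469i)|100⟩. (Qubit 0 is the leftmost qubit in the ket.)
0.6165|000⟩ + (0.7838 + 0.07469i)|001⟩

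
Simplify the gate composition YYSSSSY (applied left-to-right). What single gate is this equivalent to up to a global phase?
Y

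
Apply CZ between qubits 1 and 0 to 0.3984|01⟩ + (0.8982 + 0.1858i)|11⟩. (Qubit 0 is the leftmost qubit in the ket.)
0.3984|01⟩ + (-0.8982 - 0.1858i)|11⟩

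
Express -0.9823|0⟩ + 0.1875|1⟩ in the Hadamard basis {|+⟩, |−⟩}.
-0.562|+⟩ - 0.8272|−⟩

With |ψ⟩ = α|0⟩ + β|1⟩, the Hadamard-basis coefficients are ⟨+|ψ⟩ = (α + β)/√2 and ⟨−|ψ⟩ = (α − β)/√2.
Here α = -0.9823, β = 0.1875: (α + β)/√2 = -0.562, (α − β)/√2 = -0.8272.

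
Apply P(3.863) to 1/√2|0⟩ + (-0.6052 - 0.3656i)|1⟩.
1/√2|0⟩ + (0.213 + 0.6742i)|1⟩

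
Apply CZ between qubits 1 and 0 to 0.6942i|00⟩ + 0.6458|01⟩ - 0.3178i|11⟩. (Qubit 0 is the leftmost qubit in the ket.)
0.6942i|00⟩ + 0.6458|01⟩ + 0.3178i|11⟩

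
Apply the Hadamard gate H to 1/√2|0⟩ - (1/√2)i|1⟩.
(1/2 - (1/2)i)|0⟩ + (1/2 + (1/2)i)|1⟩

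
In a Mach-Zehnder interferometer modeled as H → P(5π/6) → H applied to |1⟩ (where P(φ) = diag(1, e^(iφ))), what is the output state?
(0.933 - 0.25i)|0⟩ + (0.06699 + 0.25i)|1⟩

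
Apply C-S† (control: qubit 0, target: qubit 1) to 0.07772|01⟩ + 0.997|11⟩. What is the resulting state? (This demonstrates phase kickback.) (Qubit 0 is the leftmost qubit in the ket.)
0.07772|01⟩ - 0.997i|11⟩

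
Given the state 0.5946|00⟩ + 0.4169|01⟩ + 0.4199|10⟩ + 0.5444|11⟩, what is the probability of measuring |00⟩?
0.3535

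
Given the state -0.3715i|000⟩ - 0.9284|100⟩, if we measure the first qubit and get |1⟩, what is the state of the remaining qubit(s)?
-|00⟩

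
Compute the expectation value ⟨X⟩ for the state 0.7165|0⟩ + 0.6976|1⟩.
0.9997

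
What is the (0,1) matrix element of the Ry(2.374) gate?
-0.9272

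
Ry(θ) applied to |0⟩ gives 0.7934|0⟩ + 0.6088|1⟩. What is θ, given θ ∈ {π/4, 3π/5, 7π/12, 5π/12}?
5π/12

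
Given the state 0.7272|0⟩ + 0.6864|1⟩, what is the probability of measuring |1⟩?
0.4711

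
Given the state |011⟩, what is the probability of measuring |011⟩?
1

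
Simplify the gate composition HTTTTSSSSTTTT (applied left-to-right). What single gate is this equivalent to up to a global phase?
H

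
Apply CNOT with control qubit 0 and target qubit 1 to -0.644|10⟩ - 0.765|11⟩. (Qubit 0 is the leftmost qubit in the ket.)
-0.765|10⟩ - 0.644|11⟩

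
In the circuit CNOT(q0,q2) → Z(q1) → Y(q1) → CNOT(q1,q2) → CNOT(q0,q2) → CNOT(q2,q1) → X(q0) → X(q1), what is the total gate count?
8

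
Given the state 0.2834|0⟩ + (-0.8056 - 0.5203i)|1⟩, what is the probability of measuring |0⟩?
0.08032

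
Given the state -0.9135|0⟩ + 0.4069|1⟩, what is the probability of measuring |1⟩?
0.1656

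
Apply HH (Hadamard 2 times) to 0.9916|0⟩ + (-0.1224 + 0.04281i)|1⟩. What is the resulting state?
0.9916|0⟩ + (-0.1224 + 0.04281i)|1⟩

H² = I, so an even number of Hadamards cancels: H^2 = I and the state is unchanged.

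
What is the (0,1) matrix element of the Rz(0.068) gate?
0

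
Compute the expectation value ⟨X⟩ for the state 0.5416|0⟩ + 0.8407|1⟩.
0.9106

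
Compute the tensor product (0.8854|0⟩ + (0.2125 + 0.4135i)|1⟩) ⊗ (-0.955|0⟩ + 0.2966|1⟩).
-0.8456|00⟩ + 0.2626|01⟩ + (-0.2029 - 0.3949i)|10⟩ + (0.06303 + 0.1226i)|11⟩

amp(|b₁b₂…⟩) = product of the factor amplitudes for bits b₁, b₂, …; only kets whose every factor amplitude is nonzero survive.
|00⟩: (0.8854)(-0.955) = -0.8456
|01⟩: (0.8854)(0.2966) = 0.2626
|10⟩: (0.2125 + 0.4135i)(-0.955) = (-0.2029 - 0.3949i)
|11⟩: (0.2125 + 0.4135i)(0.2966) = (0.06303 + 0.1226i)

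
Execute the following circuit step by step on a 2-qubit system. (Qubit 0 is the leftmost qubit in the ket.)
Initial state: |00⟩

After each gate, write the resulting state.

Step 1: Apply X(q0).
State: |10⟩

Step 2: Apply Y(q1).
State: i|11⟩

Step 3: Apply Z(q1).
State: -i|11⟩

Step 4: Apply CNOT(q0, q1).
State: -i|10⟩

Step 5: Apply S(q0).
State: |10⟩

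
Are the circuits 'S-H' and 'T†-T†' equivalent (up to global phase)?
No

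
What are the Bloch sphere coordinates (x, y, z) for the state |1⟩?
(0, 0, -1)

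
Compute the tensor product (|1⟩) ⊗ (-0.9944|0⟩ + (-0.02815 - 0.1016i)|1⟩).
-0.9944|10⟩ + (-0.02815 - 0.1016i)|11⟩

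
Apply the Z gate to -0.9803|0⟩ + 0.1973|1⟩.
-0.9803|0⟩ - 0.1973|1⟩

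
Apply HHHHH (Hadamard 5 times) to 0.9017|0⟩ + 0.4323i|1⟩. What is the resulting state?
(0.6376 + 0.3057i)|0⟩ + (0.6376 - 0.3057i)|1⟩

H² = I, so H^5 = H: a single Hadamard. With (a, b) = (0.9017, 0.4323i), H gives ((a + b)/√2, (a − b)/√2) = ((0.6376 + 0.3057i), (0.6376 - 0.3057i)).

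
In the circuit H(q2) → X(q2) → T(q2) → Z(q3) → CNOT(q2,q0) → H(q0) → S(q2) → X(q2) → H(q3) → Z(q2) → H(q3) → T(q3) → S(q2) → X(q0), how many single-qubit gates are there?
13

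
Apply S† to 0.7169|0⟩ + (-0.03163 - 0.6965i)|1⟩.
0.7169|0⟩ + (-0.6965 + 0.03163i)|1⟩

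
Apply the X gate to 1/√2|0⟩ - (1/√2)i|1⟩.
-(1/√2)i|0⟩ + 1/√2|1⟩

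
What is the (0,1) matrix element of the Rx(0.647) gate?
-0.3179i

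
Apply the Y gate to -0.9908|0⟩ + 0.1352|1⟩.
-0.1352i|0⟩ - 0.9908i|1⟩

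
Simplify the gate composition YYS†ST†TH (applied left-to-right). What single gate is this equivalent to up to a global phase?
H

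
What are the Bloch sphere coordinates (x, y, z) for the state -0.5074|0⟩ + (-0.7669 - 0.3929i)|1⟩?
(0.7783, 0.3987, -0.4851)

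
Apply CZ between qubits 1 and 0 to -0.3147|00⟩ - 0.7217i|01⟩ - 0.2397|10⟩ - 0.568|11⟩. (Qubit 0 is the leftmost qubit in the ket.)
-0.3147|00⟩ - 0.7217i|01⟩ - 0.2397|10⟩ + 0.568|11⟩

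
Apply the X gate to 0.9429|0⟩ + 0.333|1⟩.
0.333|0⟩ + 0.9429|1⟩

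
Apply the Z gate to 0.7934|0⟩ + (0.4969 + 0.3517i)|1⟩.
0.7934|0⟩ + (-0.4969 - 0.3517i)|1⟩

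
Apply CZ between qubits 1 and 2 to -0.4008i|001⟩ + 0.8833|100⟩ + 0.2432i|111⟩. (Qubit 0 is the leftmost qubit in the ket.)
-0.4008i|001⟩ + 0.8833|100⟩ - 0.2432i|111⟩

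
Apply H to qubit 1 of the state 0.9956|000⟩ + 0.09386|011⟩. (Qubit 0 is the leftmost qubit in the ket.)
0.704|000⟩ + 0.06637|001⟩ + 0.704|010⟩ - 0.06637|011⟩

H on qubit 1 mixes each pair of kets that differ only in qubit 1: amplitudes (a, b) of (|…0…⟩, |…1…⟩) become ((a + b)/√2, (a − b)/√2). Kets absent from the input have amplitude 0.
(|000⟩, |010⟩): (a, b) = (0.9956, 0) → (0.704, 0.704)
(|001⟩, |011⟩): (a, b) = (0, 0.09386) → (0.06637, -0.06637)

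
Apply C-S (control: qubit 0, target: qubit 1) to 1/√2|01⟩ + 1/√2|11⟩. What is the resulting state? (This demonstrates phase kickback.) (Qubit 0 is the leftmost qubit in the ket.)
1/√2|01⟩ + (1/√2)i|11⟩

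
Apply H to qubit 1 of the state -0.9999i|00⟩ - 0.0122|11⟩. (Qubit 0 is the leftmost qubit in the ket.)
-0.707i|00⟩ - 0.707i|01⟩ - 0.008627|10⟩ + 0.008627|11⟩

H on qubit 1 mixes each pair of kets that differ only in qubit 1: amplitudes (a, b) of (|…0…⟩, |…1…⟩) become ((a + b)/√2, (a − b)/√2). Kets absent from the input have amplitude 0.
(|00⟩, |01⟩): (a, b) = (-0.9999i, 0) → (-0.707i, -0.707i)
(|10⟩, |11⟩): (a, b) = (0, -0.0122) → (-0.008627, 0.008627)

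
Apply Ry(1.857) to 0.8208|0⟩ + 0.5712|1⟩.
0.03432|0⟩ + 0.9994|1⟩

Ry(1.857) = [[cos(θ/2), −sin(θ/2)], [sin(θ/2), cos(θ/2)]]; θ = 1.857, cos(θ/2) ≈ 0.599036, sin(θ/2) ≈ 0.800722.
With a = amp(|0⟩) = 0.8208 and b = amp(|1⟩) = 0.5712:
new amp(|0⟩) = (0.599036)·a + (-0.800722)·b = 0.03432
new amp(|1⟩) = (0.800722)·a + (0.599036)·b = 0.9994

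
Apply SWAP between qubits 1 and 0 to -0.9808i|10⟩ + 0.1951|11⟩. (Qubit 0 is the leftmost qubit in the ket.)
-0.9808i|01⟩ + 0.1951|11⟩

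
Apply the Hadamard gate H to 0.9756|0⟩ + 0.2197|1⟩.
0.8452|0⟩ + 0.5345|1⟩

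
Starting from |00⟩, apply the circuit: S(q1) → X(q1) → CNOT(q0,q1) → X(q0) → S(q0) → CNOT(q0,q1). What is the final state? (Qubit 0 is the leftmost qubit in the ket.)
i|10⟩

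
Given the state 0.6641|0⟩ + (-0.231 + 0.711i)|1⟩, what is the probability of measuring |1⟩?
0.5589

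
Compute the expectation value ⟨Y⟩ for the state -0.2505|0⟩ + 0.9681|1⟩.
0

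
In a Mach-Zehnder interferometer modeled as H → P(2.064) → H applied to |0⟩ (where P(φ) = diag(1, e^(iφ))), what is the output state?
(0.2633 + 0.4404i)|0⟩ + (0.7367 - 0.4404i)|1⟩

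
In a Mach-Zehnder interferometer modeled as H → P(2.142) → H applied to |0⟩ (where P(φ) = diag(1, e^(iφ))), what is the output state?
(0.2297 + 0.4206i)|0⟩ + (0.7703 - 0.4206i)|1⟩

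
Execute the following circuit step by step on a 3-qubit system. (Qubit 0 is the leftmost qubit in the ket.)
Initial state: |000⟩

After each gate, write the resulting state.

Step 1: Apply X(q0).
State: |100⟩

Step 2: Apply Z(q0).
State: -|100⟩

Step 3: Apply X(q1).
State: -|110⟩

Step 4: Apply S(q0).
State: -i|110⟩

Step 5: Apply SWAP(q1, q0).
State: -i|110⟩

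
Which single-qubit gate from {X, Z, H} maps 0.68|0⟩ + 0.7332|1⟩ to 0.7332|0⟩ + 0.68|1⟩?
X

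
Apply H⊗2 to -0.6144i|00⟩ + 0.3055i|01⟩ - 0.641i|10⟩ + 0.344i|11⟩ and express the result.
-0.303i|00⟩ - 0.9525i|01⟩ - 0.00595i|10⟩ + 0.03255i|11⟩

H⊗2 gives amp(|y⟩) = (1/2) Σ_x (−1)^(x·y) amp(|x⟩), where x·y is the number of positions in which both x and y have a 1.
|00⟩: (-0.6144i + 0.3055i - 0.641i + 0.344i)/2 = -0.303i
|01⟩: (-0.6144i - 0.3055i - 0.641i - 0.344i)/2 = -0.9525i
|10⟩: (-0.6144i + 0.3055i + 0.641i - 0.344i)/2 = -0.00595i
|11⟩: (-0.6144i - 0.3055i + 0.641i + 0.344i)/2 = 0.03255i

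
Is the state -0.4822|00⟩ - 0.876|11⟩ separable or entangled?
Entangled

Writing the state as a|00⟩ + b|01⟩ + c|10⟩ + d|11⟩, it is a product state iff ad − bc = 0.
Here (a, b, c, d) = (-0.4822, 0, 0, -0.876): ad − bc = (-0.4822)(-0.876) − (0)(0) = 0.4224 ≠ 0, so the state is entangled.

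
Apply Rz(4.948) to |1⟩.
(-0.7853 + 0.6191i)|1⟩

Rz(4.948) = [[e^(−iθ/2), 0], [0, e^(iθ/2)]] with e^(±iθ/2) = cos(θ/2) ± i·sin(θ/2); θ = 4.948, cos(θ/2) ≈ -0.785314, sin(θ/2) ≈ 0.619097.
With a = amp(|0⟩) = 0 and b = amp(|1⟩) = 1:
new amp(|0⟩) = (-0.785314 - 0.619097i)·a = 0
new amp(|1⟩) = (-0.785314 + 0.619097i)·b = (-0.7853 + 0.6191i)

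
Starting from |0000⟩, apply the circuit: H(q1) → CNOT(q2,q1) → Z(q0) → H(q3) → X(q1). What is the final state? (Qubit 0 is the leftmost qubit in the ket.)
1/2|0000⟩ + 1/2|0001⟩ + 1/2|0100⟩ + 1/2|0101⟩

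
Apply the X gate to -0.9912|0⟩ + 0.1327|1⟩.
0.1327|0⟩ - 0.9912|1⟩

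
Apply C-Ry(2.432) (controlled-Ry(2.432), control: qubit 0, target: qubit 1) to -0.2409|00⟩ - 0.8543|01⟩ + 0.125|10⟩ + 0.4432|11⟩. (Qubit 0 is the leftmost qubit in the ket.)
-0.2409|00⟩ - 0.8543|01⟩ - 0.3722|10⟩ + 0.2712|11⟩

C-Ry(2.432) leaves the control-|0⟩ kets |00⟩, |01⟩ unchanged and applies Ry(2.432) to qubit 1 on the control-|1⟩ pair (|10⟩, |11⟩).
Ry(2.432) = [[cos(θ/2), −sin(θ/2)], [sin(θ/2), cos(θ/2)]]; θ = 2.432, cos(θ/2) ≈ 0.347399, sin(θ/2) ≈ 0.937717.
With a = amp(|10⟩) = 0.125 and b = amp(|11⟩) = 0.4432:
new amp(|10⟩) = (0.347399)·a + (-0.937717)·b = -0.3722
new amp(|11⟩) = (0.937717)·a + (0.347399)·b = 0.2712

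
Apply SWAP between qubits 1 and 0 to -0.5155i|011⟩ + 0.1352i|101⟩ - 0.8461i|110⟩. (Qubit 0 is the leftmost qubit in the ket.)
0.1352i|011⟩ - 0.5155i|101⟩ - 0.8461i|110⟩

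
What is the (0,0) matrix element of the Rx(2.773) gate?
0.1833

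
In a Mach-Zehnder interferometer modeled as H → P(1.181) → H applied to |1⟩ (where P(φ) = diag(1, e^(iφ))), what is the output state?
(0.31 - 0.4625i)|0⟩ + (0.69 + 0.4625i)|1⟩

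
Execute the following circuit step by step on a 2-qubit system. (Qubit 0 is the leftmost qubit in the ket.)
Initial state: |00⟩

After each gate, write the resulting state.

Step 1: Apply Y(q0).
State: i|10⟩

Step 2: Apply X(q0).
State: i|00⟩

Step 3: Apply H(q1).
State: (1/√2)i|00⟩ + (1/√2)i|01⟩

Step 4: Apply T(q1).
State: (1/√2)i|00⟩ + (-1/2 + (1/2)i)|01⟩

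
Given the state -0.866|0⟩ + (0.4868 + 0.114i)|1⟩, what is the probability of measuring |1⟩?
0.25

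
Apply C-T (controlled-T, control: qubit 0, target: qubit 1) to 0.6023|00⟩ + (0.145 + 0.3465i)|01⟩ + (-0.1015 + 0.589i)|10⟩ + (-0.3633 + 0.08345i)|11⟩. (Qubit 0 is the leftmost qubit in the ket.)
0.6023|00⟩ + (0.145 + 0.3465i)|01⟩ + (-0.1015 + 0.589i)|10⟩ + (-0.3159 - 0.1979i)|11⟩

C-T leaves the control-|0⟩ kets |00⟩, |01⟩ unchanged and applies T to qubit 1 on the control-|1⟩ pair (|10⟩, |11⟩).
T = [[1, 0], [0, (1/√2 + (1/√2)i)]].
With a = amp(|10⟩) = (-0.1015 + 0.589i) and b = amp(|11⟩) = (-0.3633 + 0.08345i):
new amp(|10⟩) = (1)·a = (-0.1015 + 0.589i)
new amp(|11⟩) = (1/√2 + (1/√2)i)·b = (-0.3159 - 0.1979i)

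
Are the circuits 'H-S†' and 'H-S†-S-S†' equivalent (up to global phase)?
Yes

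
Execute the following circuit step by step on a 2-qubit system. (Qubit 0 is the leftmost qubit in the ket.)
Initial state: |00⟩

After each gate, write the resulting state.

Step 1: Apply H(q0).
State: 1/√2|00⟩ + 1/√2|10⟩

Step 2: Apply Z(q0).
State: 1/√2|00⟩ - 1/√2|10⟩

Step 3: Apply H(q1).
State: 1/2|00⟩ + 1/2|01⟩ - 1/2|10⟩ - 1/2|11⟩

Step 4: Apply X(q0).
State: -1/2|00⟩ - 1/2|01⟩ + 1/2|10⟩ + 1/2|11⟩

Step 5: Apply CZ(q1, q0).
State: -1/2|00⟩ - 1/2|01⟩ + 1/2|10⟩ - 1/2|11⟩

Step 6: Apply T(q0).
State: -1/2|00⟩ - 1/2|01⟩ + (1/√8 + (1/√8)i)|10⟩ + (-1/√8 - (1/√8)i)|11⟩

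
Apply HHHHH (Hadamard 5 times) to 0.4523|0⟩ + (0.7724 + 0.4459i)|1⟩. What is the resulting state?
(0.866 + 0.3153i)|0⟩ + (-0.2263 - 0.3153i)|1⟩

H² = I, so H^5 = H: a single Hadamard. With (a, b) = (0.4523, (0.7724 + 0.4459i)), H gives ((a + b)/√2, (a − b)/√2) = ((0.866 + 0.3153i), (-0.2263 - 0.3153i)).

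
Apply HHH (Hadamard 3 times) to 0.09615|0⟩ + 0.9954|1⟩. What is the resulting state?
0.7718|0⟩ - 0.6359|1⟩

H² = I, so H^3 = H: a single Hadamard. With (a, b) = (0.09615, 0.9954), H gives ((a + b)/√2, (a − b)/√2) = (0.7718, -0.6359).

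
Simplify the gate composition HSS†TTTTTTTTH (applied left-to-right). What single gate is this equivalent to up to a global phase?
I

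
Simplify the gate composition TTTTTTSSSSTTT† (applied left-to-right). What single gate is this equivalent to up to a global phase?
T†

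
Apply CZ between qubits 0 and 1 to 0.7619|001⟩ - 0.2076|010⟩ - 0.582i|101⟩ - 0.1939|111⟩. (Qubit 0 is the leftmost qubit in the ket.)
0.7619|001⟩ - 0.2076|010⟩ - 0.582i|101⟩ + 0.1939|111⟩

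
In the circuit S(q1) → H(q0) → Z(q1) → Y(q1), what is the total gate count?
4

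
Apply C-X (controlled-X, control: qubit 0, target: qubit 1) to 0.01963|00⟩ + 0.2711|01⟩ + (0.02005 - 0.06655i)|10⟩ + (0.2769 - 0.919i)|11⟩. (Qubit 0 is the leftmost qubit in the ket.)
0.01963|00⟩ + 0.2711|01⟩ + (0.2769 - 0.919i)|10⟩ + (0.02005 - 0.06655i)|11⟩

C-X leaves the control-|0⟩ kets |00⟩, |01⟩ unchanged and applies X to qubit 1 on the control-|1⟩ pair (|10⟩, |11⟩).
X = [[0, 1], [1, 0]].
With a = amp(|10⟩) = (0.02005 - 0.06655i) and b = amp(|11⟩) = (0.2769 - 0.919i):
new amp(|10⟩) = (1)·b = (0.2769 - 0.919i)
new amp(|11⟩) = (1)·a = (0.02005 - 0.06655i)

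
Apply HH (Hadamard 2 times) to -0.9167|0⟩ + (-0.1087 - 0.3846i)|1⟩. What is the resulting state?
-0.9167|0⟩ + (-0.1087 - 0.3846i)|1⟩

H² = I, so an even number of Hadamards cancels: H^2 = I and the state is unchanged.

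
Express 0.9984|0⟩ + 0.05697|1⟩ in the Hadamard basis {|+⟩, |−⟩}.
0.7463|+⟩ + 0.6657|−⟩

With |ψ⟩ = α|0⟩ + β|1⟩, the Hadamard-basis coefficients are ⟨+|ψ⟩ = (α + β)/√2 and ⟨−|ψ⟩ = (α − β)/√2.
Here α = 0.9984, β = 0.05697: (α + β)/√2 = 0.7463, (α − β)/√2 = 0.6657.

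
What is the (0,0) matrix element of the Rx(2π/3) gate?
1/2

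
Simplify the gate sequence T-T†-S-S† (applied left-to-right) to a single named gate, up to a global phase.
I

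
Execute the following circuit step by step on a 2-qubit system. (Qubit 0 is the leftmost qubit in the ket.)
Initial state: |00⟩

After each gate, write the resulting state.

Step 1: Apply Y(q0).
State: i|10⟩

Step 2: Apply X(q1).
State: i|11⟩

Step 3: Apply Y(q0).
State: |01⟩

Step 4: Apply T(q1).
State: (1/√2 + (1/√2)i)|01⟩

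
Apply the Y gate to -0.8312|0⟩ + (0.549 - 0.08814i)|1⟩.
(-0.08814 - 0.549i)|0⟩ - 0.8312i|1⟩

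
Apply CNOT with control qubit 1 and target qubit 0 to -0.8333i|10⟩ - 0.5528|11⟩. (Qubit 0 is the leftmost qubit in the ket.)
-0.5528|01⟩ - 0.8333i|10⟩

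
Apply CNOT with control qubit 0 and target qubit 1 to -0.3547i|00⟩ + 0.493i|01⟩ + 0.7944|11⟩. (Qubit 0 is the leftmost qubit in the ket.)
-0.3547i|00⟩ + 0.493i|01⟩ + 0.7944|10⟩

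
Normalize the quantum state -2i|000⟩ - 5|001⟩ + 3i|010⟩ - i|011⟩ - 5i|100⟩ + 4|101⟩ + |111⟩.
-0.2222i|000⟩ - 0.5556|001⟩ + 0.3333i|010⟩ - 0.1111i|011⟩ - 0.5556i|100⟩ + 0.4444|101⟩ + 0.1111|111⟩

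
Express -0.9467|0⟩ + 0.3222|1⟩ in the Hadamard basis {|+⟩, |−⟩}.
-0.4416|+⟩ - 0.8972|−⟩

With |ψ⟩ = α|0⟩ + β|1⟩, the Hadamard-basis coefficients are ⟨+|ψ⟩ = (α + β)/√2 and ⟨−|ψ⟩ = (α − β)/√2.
Here α = -0.9467, β = 0.3222: (α + β)/√2 = -0.4416, (α − β)/√2 = -0.8972.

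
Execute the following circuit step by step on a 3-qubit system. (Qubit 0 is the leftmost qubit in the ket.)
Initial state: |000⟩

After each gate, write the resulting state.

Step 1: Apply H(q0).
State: 1/√2|000⟩ + 1/√2|100⟩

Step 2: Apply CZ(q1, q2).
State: 1/√2|000⟩ + 1/√2|100⟩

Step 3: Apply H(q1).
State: 1/2|000⟩ + 1/2|010⟩ + 1/2|100⟩ + 1/2|110⟩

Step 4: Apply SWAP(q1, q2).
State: 1/2|000⟩ + 1/2|001⟩ + 1/2|100⟩ + 1/2|101⟩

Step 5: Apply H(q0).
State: 1/√2|000⟩ + 1/√2|001⟩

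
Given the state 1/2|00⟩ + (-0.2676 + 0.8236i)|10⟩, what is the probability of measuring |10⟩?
0.7499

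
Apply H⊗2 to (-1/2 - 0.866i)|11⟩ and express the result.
(-0.25 - 0.433i)|00⟩ + (0.25 + 0.433i)|01⟩ + (0.25 + 0.433i)|10⟩ + (-0.25 - 0.433i)|11⟩

H⊗2 gives amp(|y⟩) = (1/2) Σ_x (−1)^(x·y) amp(|x⟩), where x·y is the number of positions in which both x and y have a 1.
|00⟩: ((-1/2 - 0.866i))/2 = (-0.25 - 0.433i)
|01⟩: (-(-1/2 - 0.866i))/2 = (0.25 + 0.433i)
|10⟩: (-(-1/2 - 0.866i))/2 = (0.25 + 0.433i)
|11⟩: ((-1/2 - 0.866i))/2 = (-0.25 - 0.433i)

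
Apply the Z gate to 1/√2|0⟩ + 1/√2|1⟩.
1/√2|0⟩ - 1/√2|1⟩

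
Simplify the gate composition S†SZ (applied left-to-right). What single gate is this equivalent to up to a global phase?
Z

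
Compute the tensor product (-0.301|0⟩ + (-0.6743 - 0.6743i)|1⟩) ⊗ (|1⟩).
-0.301|01⟩ + (-0.6743 - 0.6743i)|11⟩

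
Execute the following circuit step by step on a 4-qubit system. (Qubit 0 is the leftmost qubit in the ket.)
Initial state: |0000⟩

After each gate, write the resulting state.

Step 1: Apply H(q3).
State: 1/√2|0000⟩ + 1/√2|0001⟩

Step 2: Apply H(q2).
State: 1/2|0000⟩ + 1/2|0001⟩ + 1/2|0010⟩ + 1/2|0011⟩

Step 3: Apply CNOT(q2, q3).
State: 1/2|0000⟩ + 1/2|0001⟩ + 1/2|0010⟩ + 1/2|0011⟩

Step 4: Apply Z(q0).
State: 1/2|0000⟩ + 1/2|0001⟩ + 1/2|0010⟩ + 1/2|0011⟩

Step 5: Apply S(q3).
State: 1/2|0000⟩ + (1/2)i|0001⟩ + 1/2|0010⟩ + (1/2)i|0011⟩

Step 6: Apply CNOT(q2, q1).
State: 1/2|0000⟩ + (1/2)i|0001⟩ + 1/2|0110⟩ + (1/2)i|0111⟩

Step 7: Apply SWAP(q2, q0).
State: 1/2|0000⟩ + (1/2)i|0001⟩ + 1/2|1100⟩ + (1/2)i|1101⟩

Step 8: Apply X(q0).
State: 1/2|0100⟩ + (1/2)i|0101⟩ + 1/2|1000⟩ + (1/2)i|1001⟩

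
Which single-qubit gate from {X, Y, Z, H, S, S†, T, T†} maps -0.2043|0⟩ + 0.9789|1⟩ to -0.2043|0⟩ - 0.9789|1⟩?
Z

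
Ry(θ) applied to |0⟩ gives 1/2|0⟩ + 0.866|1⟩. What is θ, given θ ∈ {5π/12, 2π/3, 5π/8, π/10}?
2π/3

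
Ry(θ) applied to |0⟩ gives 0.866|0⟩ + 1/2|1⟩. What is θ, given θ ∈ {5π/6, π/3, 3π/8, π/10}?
π/3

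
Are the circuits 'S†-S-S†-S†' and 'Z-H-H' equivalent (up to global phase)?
Yes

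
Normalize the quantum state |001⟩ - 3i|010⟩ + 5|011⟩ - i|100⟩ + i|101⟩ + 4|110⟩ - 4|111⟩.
0.1204|001⟩ - 0.3612i|010⟩ + 0.6019|011⟩ - 0.1204i|100⟩ + 0.1204i|101⟩ + 0.4815|110⟩ - 0.4815|111⟩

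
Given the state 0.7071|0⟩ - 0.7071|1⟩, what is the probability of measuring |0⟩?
0.5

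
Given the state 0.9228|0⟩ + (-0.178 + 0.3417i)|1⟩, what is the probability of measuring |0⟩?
0.8516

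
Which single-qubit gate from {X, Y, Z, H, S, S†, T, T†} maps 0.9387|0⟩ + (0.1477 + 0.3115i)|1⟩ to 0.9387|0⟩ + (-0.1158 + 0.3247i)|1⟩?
T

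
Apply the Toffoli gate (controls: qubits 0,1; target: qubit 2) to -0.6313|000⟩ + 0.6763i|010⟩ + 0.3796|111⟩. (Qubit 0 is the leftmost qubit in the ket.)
-0.6313|000⟩ + 0.6763i|010⟩ + 0.3796|110⟩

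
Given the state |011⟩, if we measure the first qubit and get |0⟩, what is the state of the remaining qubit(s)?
|11⟩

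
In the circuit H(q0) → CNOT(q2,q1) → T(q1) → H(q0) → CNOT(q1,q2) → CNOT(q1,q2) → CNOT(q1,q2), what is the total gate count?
7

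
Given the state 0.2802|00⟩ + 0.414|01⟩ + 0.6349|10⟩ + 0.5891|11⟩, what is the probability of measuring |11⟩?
0.347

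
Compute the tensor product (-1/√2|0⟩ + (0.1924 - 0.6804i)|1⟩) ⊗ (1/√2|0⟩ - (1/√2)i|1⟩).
-1/2|00⟩ + (1/2)i|01⟩ + (0.136 - 0.4811i)|10⟩ + (-0.4811 - 0.136i)|11⟩

amp(|b₁b₂…⟩) = product of the factor amplitudes for bits b₁, b₂, …; only kets whose every factor amplitude is nonzero survive.
|00⟩: (-1/√2)(1/√2) = -1/2
|01⟩: (-1/√2)(-(1/√2)i) = (1/2)i
|10⟩: (0.1924 - 0.6804i)(1/√2) = (0.136 - 0.4811i)
|11⟩: (0.1924 - 0.6804i)(-(1/√2)i) = (-0.4811 - 0.136i)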